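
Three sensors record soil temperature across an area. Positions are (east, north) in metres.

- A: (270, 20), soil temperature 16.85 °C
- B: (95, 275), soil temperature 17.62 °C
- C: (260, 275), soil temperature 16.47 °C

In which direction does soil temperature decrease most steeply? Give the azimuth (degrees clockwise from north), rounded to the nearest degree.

076°

Differences from A: to B (Δx, Δy, Δh) = (-175, 255, +0.77); to C = (-10, 255, -0.38).
Solve a·Δx + b·Δy = ΔT: det = (-175)·255 − (-10)·255 = -42075.
∂T/∂x = [(+0.77)·255 − (-0.38)·255] / -42075 = -0.006970
∂T/∂y = [(-175)·(-0.38) − (-10)·(+0.77)] / -42075 = -0.001764
Steepest decrease is along −∇f: components (+0.006970 E, +0.001764 N).
Azimuth = atan2(+0.006970, +0.001764) = 75.8° ≈ 076°.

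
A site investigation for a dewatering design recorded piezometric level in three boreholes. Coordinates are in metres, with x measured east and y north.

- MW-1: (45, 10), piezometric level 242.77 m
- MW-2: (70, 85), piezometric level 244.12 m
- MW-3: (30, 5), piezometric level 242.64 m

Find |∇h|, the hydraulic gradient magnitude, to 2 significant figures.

Taking MW-1 as reference: MW-2−MW-1 = (25, 75, +1.35); MW-3−MW-1 = (-15, -5, -0.13).
Determinant of the coordinate differences = 25·(-5) − (-15)·75 = 1000.
∂h/∂x = [(+1.35)·(-5) − (-0.13)·75] / 1000 = +0.003000
∂h/∂y = [25·(-0.13) − (-15)·(+1.35)] / 1000 = +0.01700
|∇h| = √(0.003000² + 0.01700²) = 0.01726

0.017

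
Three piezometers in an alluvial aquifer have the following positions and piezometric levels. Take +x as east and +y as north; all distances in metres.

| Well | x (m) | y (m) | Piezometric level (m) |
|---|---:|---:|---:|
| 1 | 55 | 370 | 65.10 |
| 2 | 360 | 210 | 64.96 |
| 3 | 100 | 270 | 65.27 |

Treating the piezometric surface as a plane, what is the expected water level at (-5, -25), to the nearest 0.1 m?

Differences from 1: to 2 (Δx, Δy, Δh) = (305, -160, -0.14); to 3 = (45, -100, +0.17).
Determinant of the coordinate differences = 305·(-100) − 45·(-160) = -23300.
∂h/∂x = [(-0.14)·(-100) − (+0.17)·(-160)] / -23300 = -0.001768
∂h/∂y = [305·(+0.17) − 45·(-0.14)] / -23300 = -0.002496
h(-5, -25) = 65.10 + (-0.001768)·(-60) + (-0.002496)·(-395) = 65.10 +0.106 +0.986 = 66.192 m.

66.2 m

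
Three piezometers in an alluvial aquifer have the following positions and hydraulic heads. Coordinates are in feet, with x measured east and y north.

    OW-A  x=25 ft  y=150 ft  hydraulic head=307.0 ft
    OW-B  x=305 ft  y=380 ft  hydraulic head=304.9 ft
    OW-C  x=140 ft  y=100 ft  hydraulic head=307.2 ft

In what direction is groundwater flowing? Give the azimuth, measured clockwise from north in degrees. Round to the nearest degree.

Three-point gradient (reference OW-A): Δ to OW-B = (280, 230, -2.1), Δ to OW-C = (115, -50, +0.2).
∂h/∂x = -0.001459, ∂h/∂y = -0.007355 (det = -40450).
Flow direction (−∇h) has components (+0.001459 E, +0.007355 N).
Azimuth = atan2(E, N) = atan2(+0.001459, +0.007355) = 11.2° ≈ 011°.

011°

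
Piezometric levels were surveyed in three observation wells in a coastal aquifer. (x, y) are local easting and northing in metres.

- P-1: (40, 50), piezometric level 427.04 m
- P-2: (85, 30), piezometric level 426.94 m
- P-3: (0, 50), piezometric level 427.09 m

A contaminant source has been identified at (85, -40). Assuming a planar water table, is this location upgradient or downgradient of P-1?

downgradient

Differences from P-1: to P-2 (Δx, Δy, Δh) = (45, -20, -0.10); to P-3 = (-40, 0, +0.05).
Solve a·Δx + b·Δy = Δh: det = 45·0 − (-40)·(-20) = -800.
∂h/∂x = [(-0.10)·0 − (+0.05)·(-20)] / -800 = -0.001250
∂h/∂y = [45·(+0.05) − (-40)·(-0.10)] / -800 = +0.002188
Head at (85, -40) = 427.04 + (-0.001250)·(45) + (+0.002188)·(-90) = 426.79 m.
That is lower than the 427.04 m at P-1, so the point is downgradient.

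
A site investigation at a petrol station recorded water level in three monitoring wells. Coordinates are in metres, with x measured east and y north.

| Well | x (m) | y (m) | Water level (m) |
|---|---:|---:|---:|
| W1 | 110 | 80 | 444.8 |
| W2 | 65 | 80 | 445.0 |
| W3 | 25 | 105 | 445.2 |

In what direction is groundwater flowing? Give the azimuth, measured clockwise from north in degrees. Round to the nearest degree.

101°

Three-point gradient (reference W1): Δ to W2 = (-45, 0, +0.2), Δ to W3 = (-85, 25, +0.4).
∂h/∂x = -0.004444, ∂h/∂y = +0.0008889 (det = -1125).
Flow direction (−∇h) has components (+0.004444 E, -0.0008889 N).
Azimuth = atan2(E, N) = atan2(+0.004444, -0.0008889) = 101.3° ≈ 101°.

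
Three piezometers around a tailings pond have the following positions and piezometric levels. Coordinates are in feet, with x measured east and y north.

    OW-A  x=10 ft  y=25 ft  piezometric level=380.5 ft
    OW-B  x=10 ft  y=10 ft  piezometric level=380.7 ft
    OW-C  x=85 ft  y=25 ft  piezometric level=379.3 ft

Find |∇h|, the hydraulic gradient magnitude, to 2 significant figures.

Three-point gradient (reference OW-A): Δ to OW-B = (0, -15, +0.2), Δ to OW-C = (75, 0, -1.2).
∂h/∂x = -0.01600, ∂h/∂y = -0.01333 (det = 1125).
|∇h| = √(-0.01600² + -0.01333²) = 0.02083

0.021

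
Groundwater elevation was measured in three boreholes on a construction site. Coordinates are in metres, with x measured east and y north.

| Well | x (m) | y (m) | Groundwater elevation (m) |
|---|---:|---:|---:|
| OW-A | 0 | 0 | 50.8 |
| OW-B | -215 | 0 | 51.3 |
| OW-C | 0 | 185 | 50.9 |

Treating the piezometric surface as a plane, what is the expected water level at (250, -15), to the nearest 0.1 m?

∂h/∂x = (51.3 − 50.8) / (-215 − 0) = -0.002326
∂h/∂y = (50.9 − 50.8) / (185 − 0) = +0.0005405
h(250, -15) = 50.8 + (-0.002326)·(250) + (+0.0005405)·(-15) = 50.8 -0.581 -0.008 = 50.210 m.

50.2 m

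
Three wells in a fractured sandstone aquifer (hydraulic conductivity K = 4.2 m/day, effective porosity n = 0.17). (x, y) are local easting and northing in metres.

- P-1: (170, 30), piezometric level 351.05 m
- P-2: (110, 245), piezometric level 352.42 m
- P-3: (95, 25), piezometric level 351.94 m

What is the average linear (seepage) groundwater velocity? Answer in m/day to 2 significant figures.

0.31 m/day

Taking P-1 as reference: P-2−P-1 = (-60, 215, +1.37); P-3−P-1 = (-75, -5, +0.89).
Solve a·Δx + b·Δy = Δh: det = (-60)·(-5) − (-75)·215 = 16425.
∂h/∂x = [(+1.37)·(-5) − (+0.89)·215] / 16425 = -0.01207
∂h/∂y = [(-60)·(+0.89) − (-75)·(+1.37)] / 16425 = +0.003005
|∇h| = √(-0.01207² + 0.003005²) = 0.01244
Seepage velocity v = K·i/n = 4.2 × 0.01244 / 0.17 = 0.3073 m/day.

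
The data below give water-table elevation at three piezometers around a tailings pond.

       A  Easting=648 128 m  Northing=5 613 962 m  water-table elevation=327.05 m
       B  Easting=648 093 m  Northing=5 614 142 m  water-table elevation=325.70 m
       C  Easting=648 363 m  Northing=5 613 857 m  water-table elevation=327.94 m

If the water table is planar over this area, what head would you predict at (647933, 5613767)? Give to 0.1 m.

328.4 m

Three-point gradient (reference A): Δ to B = (-35, 180, -1.35), Δ to C = (235, -105, +0.89).
∂h/∂x = +0.0004777, ∂h/∂y = -0.007407 (det = -38625).
h(647933, 5613767) = 327.05 + (+0.0004777)·(-195) + (-0.007407)·(-195) = 327.05 -0.093 +1.444 = 328.401 m.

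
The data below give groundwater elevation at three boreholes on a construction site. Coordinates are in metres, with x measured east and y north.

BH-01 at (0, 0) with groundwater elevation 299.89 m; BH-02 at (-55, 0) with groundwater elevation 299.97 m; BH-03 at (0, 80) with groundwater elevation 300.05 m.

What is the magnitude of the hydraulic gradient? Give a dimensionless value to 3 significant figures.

0.00247

∂h/∂x = (299.97 − 299.89) / (-55 − 0) = -0.001455
∂h/∂y = (300.05 − 299.89) / (80 − 0) = +0.002000
|∇h| = √(-0.001455² + 0.002000²) = 0.002473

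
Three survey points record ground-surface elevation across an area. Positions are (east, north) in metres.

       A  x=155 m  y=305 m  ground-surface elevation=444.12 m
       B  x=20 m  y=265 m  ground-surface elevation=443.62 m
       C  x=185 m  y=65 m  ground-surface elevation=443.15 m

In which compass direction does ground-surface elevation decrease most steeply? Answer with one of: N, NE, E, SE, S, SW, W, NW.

Taking A as reference: B−A = (-135, -40, -0.50); C−A = (30, -240, -0.97).
Solve a·Δx + b·Δy = Δz: det = (-135)·(-240) − 30·(-40) = 33600.
∂z/∂x = [(-0.50)·(-240) − (-0.97)·(-40)] / 33600 = +0.002417
∂z/∂y = [(-135)·(-0.97) − 30·(-0.50)] / 33600 = +0.004344
Steepest decrease is along −∇f = (-0.002417 E, -0.004344 N) → southwest.

SW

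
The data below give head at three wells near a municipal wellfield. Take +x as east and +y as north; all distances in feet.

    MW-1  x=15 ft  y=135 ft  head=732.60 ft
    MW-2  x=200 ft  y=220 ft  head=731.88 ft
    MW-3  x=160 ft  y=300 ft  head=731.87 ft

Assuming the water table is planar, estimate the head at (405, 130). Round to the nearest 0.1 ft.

Differences from MW-1: to MW-2 (Δx, Δy, Δh) = (185, 85, -0.72); to MW-3 = (145, 165, -0.73).
Determinant of the coordinate differences = 185·165 − 145·85 = 18200.
∂h/∂x = [(-0.72)·165 − (-0.73)·85] / 18200 = -0.003118
∂h/∂y = [185·(-0.73) − 145·(-0.72)] / 18200 = -0.001684
h(405, 130) = 732.60 + (-0.003118)·(390) + (-0.001684)·(-5) = 732.60 -1.216 +0.008 = 731.392 ft.

731.4 ft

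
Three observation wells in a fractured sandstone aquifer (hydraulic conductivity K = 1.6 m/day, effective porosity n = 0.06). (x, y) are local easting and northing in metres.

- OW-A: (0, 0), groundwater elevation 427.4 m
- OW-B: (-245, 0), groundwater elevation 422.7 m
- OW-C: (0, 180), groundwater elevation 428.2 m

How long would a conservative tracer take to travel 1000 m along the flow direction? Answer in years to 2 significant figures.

5.2 years

∂h/∂x = (422.7 − 427.4) / (-245 − 0) = +0.01918
∂h/∂y = (428.2 − 427.4) / (180 − 0) = +0.004444
|∇h| = √(0.01918² + 0.004444²) = 0.01969
Seepage velocity v = K·i/n = 1.6 × 0.01969 / 0.06 = 0.5251 m/day.
t = 1000 / 0.5251 = 1904 days = 5.21 years.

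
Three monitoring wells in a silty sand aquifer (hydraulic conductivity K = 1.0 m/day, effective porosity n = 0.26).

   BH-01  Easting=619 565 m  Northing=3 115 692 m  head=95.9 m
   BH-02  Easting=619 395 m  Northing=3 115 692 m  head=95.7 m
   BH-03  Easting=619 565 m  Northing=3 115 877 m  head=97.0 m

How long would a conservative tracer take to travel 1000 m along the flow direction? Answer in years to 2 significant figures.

∂h/∂x = (95.7 − 95.9) / (619395 − 619565) = +0.001176
∂h/∂y = (97.0 − 95.9) / (3115877 − 3115692) = +0.005946
|∇h| = √(0.001176² + 0.005946²) = 0.006061
Seepage velocity v = K·i/n = 1.0 × 0.006061 / 0.26 = 0.02331 m/day.
t = 1000 / 0.02331 = 4.29e+04 days = 117 years.

120 years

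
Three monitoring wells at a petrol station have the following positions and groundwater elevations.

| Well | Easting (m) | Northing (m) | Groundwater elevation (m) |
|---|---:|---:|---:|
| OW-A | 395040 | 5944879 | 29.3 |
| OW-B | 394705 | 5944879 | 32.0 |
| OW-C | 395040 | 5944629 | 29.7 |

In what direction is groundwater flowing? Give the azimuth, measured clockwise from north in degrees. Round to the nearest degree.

∂h/∂x = (32.0 − 29.3) / (394705 − 395040) = -0.008060
∂h/∂y = (29.7 − 29.3) / (5944629 − 5944879) = -0.001600
Flow direction (−∇h) has components (+0.008060 E, +0.001600 N).
Azimuth = atan2(E, N) = atan2(+0.008060, +0.001600) = 78.8° ≈ 079°.

079°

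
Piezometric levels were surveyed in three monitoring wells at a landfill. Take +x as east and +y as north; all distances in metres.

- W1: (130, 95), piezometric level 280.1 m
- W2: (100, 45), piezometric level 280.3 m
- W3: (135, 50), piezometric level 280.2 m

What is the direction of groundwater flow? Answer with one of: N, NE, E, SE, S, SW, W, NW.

With h = a·x + b·y + c and W1 as origin, the differences give:
  (-30)·a + (-50)·b = +0.2
  5·a + (-45)·b = +0.1
Eliminate b (×(-45) and ×(-50), subtract): 1600·a = -4.00 → a = ∂h/∂x = -0.002500
Back-substitute: b = ∂h/∂y = -0.002500.
Flow = −∇h = (+0.002500 east, +0.002500 north), which points northeast.

NE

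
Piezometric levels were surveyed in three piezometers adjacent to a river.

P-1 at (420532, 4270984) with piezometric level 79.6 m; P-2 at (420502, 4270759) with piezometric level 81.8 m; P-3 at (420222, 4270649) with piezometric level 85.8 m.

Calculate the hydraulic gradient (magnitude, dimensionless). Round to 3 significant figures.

0.0138

Differences from P-1: to P-2 (Δx, Δy, Δh) = (-30, -225, +2.2); to P-3 = (-310, -335, +6.2).
Determinant of the coordinate differences = (-30)·(-335) − (-310)·(-225) = -59700.
∂h/∂x = [(+2.2)·(-335) − (+6.2)·(-225)] / -59700 = -0.01102
∂h/∂y = [(-30)·(+6.2) − (-310)·(+2.2)] / -59700 = -0.008308
|∇h| = √(-0.01102² + -0.008308²) = 0.0138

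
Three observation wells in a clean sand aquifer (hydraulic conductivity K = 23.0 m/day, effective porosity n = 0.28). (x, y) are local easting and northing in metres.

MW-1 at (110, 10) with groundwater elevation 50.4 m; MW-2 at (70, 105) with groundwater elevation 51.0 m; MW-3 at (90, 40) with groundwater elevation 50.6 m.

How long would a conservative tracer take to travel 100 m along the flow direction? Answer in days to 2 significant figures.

210 days

Taking MW-1 as reference: MW-2−MW-1 = (-40, 95, +0.6); MW-3−MW-1 = (-20, 30, +0.2).
Determinant of the coordinate differences = (-40)·30 − (-20)·95 = 700.
∂h/∂x = [(+0.6)·30 − (+0.2)·95] / 700 = -0.001429
∂h/∂y = [(-40)·(+0.2) − (-20)·(+0.6)] / 700 = +0.005714
|∇h| = √(-0.001429² + 0.005714²) = 0.00589
Seepage velocity v = K·i/n = 23.0 × 0.00589 / 0.28 = 0.4838 m/day.
t = 100 / 0.4838 = 206.7 days.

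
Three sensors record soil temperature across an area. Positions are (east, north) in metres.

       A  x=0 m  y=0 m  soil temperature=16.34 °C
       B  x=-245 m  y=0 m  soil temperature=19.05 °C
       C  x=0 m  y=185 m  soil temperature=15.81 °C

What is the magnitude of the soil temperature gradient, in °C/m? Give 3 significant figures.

∂T/∂x = (19.05 − 16.34) / (-245 − 0) = -0.01106
∂T/∂y = (15.81 − 16.34) / (185 − 0) = -0.002865
|∇f| = √(-0.01106² + -0.002865²) = 0.01143 °C/m

0.0114 °C/m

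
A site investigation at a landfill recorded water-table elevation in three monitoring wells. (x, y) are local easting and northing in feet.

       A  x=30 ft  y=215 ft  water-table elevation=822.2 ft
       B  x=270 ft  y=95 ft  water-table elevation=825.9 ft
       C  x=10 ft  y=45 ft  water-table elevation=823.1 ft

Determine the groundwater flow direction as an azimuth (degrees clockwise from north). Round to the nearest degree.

With h = a·x + b·y + c and A as origin, the differences give:
  240·a + (-120)·b = +3.7
  (-20)·a + (-170)·b = +0.9
Eliminate b (×(-170) and ×(-120), subtract): -43200·a = -521.00 → a = ∂h/∂x = +0.01206
Back-substitute: b = ∂h/∂y = -0.006713.
Flow direction (−∇h) has components (-0.01206 E, +0.006713 N).
Azimuth = atan2(E, N) = atan2(-0.01206, +0.006713) = 299.1° ≈ 299°.

299°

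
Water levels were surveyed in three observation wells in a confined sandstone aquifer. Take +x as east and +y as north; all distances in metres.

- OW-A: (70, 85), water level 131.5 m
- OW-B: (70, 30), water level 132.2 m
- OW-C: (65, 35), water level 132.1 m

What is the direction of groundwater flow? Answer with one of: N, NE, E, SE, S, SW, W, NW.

Taking OW-A as reference: OW-B−OW-A = (0, -55, +0.7); OW-C−OW-A = (-5, -50, +0.6).
Solve a·Δx + b·Δy = Δh: det = 0·(-50) − (-5)·(-55) = -275.
∂h/∂x = [(+0.7)·(-50) − (+0.6)·(-55)] / -275 = +0.007273
∂h/∂y = [0·(+0.6) − (-5)·(+0.7)] / -275 = -0.01273
Flow = −∇h = (-0.007273 east, +0.01273 north), which points northwest.

NW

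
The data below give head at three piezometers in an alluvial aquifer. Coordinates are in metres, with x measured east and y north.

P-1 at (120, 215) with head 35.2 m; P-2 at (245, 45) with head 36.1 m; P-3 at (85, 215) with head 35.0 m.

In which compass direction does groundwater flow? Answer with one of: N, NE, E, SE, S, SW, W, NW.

W

Taking P-1 as reference: P-2−P-1 = (125, -170, +0.9); P-3−P-1 = (-35, 0, -0.2).
Determinant of the coordinate differences = 125·0 − (-35)·(-170) = -5950.
∂h/∂x = [(+0.9)·0 − (-0.2)·(-170)] / -5950 = +0.005714
∂h/∂y = [125·(-0.2) − (-35)·(+0.9)] / -5950 = -0.001092
Flow = −∇h = (-0.005714 east, +0.001092 north), which points west.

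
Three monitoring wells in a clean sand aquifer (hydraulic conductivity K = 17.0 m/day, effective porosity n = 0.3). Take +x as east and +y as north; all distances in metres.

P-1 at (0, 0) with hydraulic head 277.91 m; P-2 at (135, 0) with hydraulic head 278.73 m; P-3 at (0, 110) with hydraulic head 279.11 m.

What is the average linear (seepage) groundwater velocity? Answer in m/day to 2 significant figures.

∂h/∂x = (278.73 − 277.91) / (135 − 0) = +0.006074
∂h/∂y = (279.11 − 277.91) / (110 − 0) = +0.01091
|∇h| = √(0.006074² + 0.01091²) = 0.01249
Seepage velocity v = K·i/n = 17.0 × 0.01249 / 0.3 = 0.7078 m/day.

0.71 m/day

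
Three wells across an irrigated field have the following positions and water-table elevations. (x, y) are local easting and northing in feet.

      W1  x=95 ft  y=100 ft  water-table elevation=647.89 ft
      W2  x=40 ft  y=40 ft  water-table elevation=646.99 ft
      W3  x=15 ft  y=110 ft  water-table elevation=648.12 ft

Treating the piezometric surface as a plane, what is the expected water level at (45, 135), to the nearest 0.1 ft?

648.5 ft

Three-point gradient (reference W1): Δ to W2 = (-55, -60, -0.90), Δ to W3 = (-80, 10, +0.23).
∂h/∂x = -0.0008972, ∂h/∂y = +0.01582 (det = -5350).
h(45, 135) = 647.89 + (-0.0008972)·(-50) + (+0.01582)·(35) = 647.89 +0.045 +0.554 = 648.489 ft.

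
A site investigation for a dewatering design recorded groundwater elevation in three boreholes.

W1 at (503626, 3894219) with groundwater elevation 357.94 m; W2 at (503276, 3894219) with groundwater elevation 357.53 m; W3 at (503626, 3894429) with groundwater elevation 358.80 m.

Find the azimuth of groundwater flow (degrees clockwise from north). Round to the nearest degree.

∂h/∂x = (357.53 − 357.94) / (503276 − 503626) = +0.001171
∂h/∂y = (358.80 − 357.94) / (3894429 − 3894219) = +0.004095
Flow direction (−∇h) has components (-0.001171 E, -0.004095 N).
Azimuth = atan2(E, N) = atan2(-0.001171, -0.004095) = 196.0° ≈ 196°.

196°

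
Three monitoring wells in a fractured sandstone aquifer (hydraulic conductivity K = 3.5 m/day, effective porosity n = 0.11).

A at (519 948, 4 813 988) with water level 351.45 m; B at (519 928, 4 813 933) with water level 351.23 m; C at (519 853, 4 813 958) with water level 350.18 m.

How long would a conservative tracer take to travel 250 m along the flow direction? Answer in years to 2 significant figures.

1.6 years

Taking A as reference: B−A = (-20, -55, -0.22); C−A = (-95, -30, -1.27).
Determinant of the coordinate differences = (-20)·(-30) − (-95)·(-55) = -4625.
∂h/∂x = [(-0.22)·(-30) − (-1.27)·(-55)] / -4625 = +0.01368
∂h/∂y = [(-20)·(-1.27) − (-95)·(-0.22)] / -4625 = -0.0009730
|∇h| = √(0.01368² + -0.0009730²) = 0.01371
Seepage velocity v = K·i/n = 3.5 × 0.01371 / 0.11 = 0.4362 m/day.
t = 250 / 0.4362 = 573.1 days = 1.57 years.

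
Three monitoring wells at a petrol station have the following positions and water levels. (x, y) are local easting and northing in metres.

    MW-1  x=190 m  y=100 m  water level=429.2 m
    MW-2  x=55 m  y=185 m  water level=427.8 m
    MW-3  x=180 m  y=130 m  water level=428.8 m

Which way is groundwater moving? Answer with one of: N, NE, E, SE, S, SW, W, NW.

Differences from MW-1: to MW-2 (Δx, Δy, Δh) = (-135, 85, -1.4); to MW-3 = (-10, 30, -0.4).
Solve a·Δx + b·Δy = Δh: det = (-135)·30 − (-10)·85 = -3200.
∂h/∂x = [(-1.4)·30 − (-0.4)·85] / -3200 = +0.002500
∂h/∂y = [(-135)·(-0.4) − (-10)·(-1.4)] / -3200 = -0.01250
Flow = −∇h = (-0.002500 east, +0.01250 north), which points north.

N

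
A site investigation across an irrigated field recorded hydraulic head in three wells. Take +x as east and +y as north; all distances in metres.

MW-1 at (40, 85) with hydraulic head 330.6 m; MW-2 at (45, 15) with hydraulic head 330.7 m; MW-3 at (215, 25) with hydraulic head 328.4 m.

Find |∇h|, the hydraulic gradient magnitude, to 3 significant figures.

Three-point gradient (reference MW-1): Δ to MW-2 = (5, -70, +0.1), Δ to MW-3 = (175, -60, -2.2).
∂h/∂x = -0.01339, ∂h/∂y = -0.002385 (det = 11950).
|∇h| = √(-0.01339² + -0.002385²) = 0.0136

0.0136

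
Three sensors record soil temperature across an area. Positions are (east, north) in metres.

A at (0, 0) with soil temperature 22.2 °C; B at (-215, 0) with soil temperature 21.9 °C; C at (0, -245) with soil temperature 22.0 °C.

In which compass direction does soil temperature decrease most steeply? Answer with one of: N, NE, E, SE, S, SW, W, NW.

SW

∂T/∂x = (21.9 − 22.2) / (-215 − 0) = +0.001395
∂T/∂y = (22.0 − 22.2) / (-245 − 0) = +0.0008163
Steepest decrease is along −∇f = (-0.001395 E, -0.0008163 N) → southwest.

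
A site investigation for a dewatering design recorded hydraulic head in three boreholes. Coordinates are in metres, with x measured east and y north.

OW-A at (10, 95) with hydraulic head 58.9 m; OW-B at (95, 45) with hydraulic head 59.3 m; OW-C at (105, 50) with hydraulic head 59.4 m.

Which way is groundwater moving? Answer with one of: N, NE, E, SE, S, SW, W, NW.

SW

Differences from OW-A: to OW-B (Δx, Δy, Δh) = (85, -50, +0.4); to OW-C = (95, -45, +0.5).
Solve a·Δx + b·Δy = Δh: det = 85·(-45) − 95·(-50) = 925.
∂h/∂x = [(+0.4)·(-45) − (+0.5)·(-50)] / 925 = +0.007568
∂h/∂y = [85·(+0.5) − 95·(+0.4)] / 925 = +0.004865
Flow = −∇h = (-0.007568 east, -0.004865 north), which points southwest.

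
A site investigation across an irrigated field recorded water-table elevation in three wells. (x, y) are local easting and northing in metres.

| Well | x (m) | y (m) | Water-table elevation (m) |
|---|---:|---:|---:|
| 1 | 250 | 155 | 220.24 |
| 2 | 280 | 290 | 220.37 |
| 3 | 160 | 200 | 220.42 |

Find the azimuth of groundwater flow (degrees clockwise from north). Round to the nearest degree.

Three-point gradient (reference 1): Δ to 2 = (30, 135, +0.13), Δ to 3 = (-90, 45, +0.18).
∂h/∂x = -0.001367, ∂h/∂y = +0.001267 (det = 13500).
Flow direction (−∇h) has components (+0.001367 E, -0.001267 N).
Azimuth = atan2(E, N) = atan2(+0.001367, -0.001267) = 132.8° ≈ 133°.

133°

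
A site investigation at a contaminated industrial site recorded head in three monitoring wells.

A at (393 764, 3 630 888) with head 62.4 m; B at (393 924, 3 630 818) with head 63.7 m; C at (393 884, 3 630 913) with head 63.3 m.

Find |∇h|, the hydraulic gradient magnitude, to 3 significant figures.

0.00776

With h = a·x + b·y + c and A as origin, the differences give:
  160·a + (-70)·b = +1.3
  120·a + 25·b = +0.9
Eliminate b (×25 and ×(-70), subtract): 12400·a = 95.50 → a = ∂h/∂x = +0.007702
Back-substitute: b = ∂h/∂y = -0.0009677.
|∇h| = √(0.007702² + -0.0009677²) = 0.007763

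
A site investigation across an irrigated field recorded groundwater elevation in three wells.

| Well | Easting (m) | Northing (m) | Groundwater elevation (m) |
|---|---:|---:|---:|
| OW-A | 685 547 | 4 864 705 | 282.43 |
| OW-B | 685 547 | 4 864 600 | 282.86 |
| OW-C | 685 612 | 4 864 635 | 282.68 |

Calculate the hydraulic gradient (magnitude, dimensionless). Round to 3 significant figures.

0.00413

Taking OW-A as reference: OW-B−OW-A = (0, -105, +0.43); OW-C−OW-A = (65, -70, +0.25).
Solve a·Δx + b·Δy = Δh: det = 0·(-70) − 65·(-105) = 6825.
∂h/∂x = [(+0.43)·(-70) − (+0.25)·(-105)] / 6825 = -0.0005641
∂h/∂y = [0·(+0.25) − 65·(+0.43)] / 6825 = -0.004095
|∇h| = √(-0.0005641² + -0.004095²) = 0.004134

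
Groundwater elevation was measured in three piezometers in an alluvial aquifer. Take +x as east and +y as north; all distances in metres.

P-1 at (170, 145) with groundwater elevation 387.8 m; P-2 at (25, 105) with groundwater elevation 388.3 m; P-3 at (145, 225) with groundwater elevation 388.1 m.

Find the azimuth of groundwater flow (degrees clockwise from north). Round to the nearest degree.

With h = a·x + b·y + c and P-1 as origin, the differences give:
  (-145)·a + (-40)·b = +0.5
  (-25)·a + 80·b = +0.3
Eliminate b (×80 and ×(-40), subtract): -12600·a = 52.00 → a = ∂h/∂x = -0.004127
Back-substitute: b = ∂h/∂y = +0.002460.
Flow direction (−∇h) has components (+0.004127 E, -0.002460 N).
Azimuth = atan2(E, N) = atan2(+0.004127, -0.002460) = 120.8° ≈ 121°.

121°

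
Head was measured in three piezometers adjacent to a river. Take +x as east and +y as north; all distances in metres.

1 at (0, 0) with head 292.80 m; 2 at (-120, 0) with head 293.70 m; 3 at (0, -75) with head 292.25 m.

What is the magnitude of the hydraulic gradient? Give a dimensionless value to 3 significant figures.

∂h/∂x = (293.70 − 292.80) / (-120 − 0) = -0.007500
∂h/∂y = (292.25 − 292.80) / (-75 − 0) = +0.007333
|∇h| = √(-0.007500² + 0.007333²) = 0.01049

0.0105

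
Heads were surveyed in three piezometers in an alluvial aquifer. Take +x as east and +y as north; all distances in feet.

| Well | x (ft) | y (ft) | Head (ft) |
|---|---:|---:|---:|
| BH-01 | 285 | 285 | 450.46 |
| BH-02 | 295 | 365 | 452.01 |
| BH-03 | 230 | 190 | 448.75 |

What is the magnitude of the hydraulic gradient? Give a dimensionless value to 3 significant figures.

With h = a·x + b·y + c and BH-01 as origin, the differences give:
  10·a + 80·b = +1.55
  (-55)·a + (-95)·b = -1.71
Eliminate b (×(-95) and ×80, subtract): 3450·a = -10.450 → a = ∂h/∂x = -0.003029
Back-substitute: b = ∂h/∂y = +0.01975.
|∇h| = √(-0.003029² + 0.01975²) = 0.01998

0.0200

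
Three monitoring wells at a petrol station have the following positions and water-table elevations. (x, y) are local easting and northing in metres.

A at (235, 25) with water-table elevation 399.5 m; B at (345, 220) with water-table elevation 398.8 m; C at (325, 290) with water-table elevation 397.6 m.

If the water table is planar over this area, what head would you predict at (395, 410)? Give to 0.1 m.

397.2 m

Differences from A: to B (Δx, Δy, Δh) = (110, 195, -0.7); to C = (90, 265, -1.9).
Solve a·Δx + b·Δy = Δh: det = 110·265 − 90·195 = 11600.
∂h/∂x = [(-0.7)·265 − (-1.9)·195] / 11600 = +0.01595
∂h/∂y = [110·(-1.9) − 90·(-0.7)] / 11600 = -0.01259
h(395, 410) = 399.5 + (+0.01595)·(160) + (-0.01259)·(385) = 399.5 +2.552 -4.846 = 397.206 m.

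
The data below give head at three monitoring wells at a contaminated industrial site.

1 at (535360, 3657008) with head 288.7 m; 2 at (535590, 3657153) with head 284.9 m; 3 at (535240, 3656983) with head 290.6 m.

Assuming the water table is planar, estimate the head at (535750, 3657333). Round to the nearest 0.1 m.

Differences from 1: to 2 (Δx, Δy, Δh) = (230, 145, -3.8); to 3 = (-120, -25, +1.9).
Determinant of the coordinate differences = 230·(-25) − (-120)·145 = 11650.
∂h/∂x = [(-3.8)·(-25) − (+1.9)·145] / 11650 = -0.01549
∂h/∂y = [230·(+1.9) − (-120)·(-3.8)] / 11650 = -0.001631
h(535750, 3657333) = 288.7 + (-0.01549)·(390) + (-0.001631)·(325) = 288.7 -6.042 -0.530 = 282.127 m.

282.1 m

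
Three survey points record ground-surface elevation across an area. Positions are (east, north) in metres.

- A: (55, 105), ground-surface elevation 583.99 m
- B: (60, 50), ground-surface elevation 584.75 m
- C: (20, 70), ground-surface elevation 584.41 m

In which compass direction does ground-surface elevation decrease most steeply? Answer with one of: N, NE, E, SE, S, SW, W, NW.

With z = a·x + b·y + c and A as origin, the differences give:
  5·a + (-55)·b = +0.76
  (-35)·a + (-35)·b = +0.42
Eliminate b (×(-35) and ×(-55), subtract): -2100·a = -3.500 → a = ∂z/∂x = +0.001667
Back-substitute: b = ∂z/∂y = -0.01367.
Steepest decrease is along −∇f = (-0.001667 E, +0.01367 N) → north.

N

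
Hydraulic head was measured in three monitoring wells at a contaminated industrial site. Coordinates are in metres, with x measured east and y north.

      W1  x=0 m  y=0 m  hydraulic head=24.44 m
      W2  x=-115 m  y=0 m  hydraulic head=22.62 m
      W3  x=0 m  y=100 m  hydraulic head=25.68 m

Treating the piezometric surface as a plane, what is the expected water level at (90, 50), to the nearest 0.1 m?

∂h/∂x = (22.62 − 24.44) / (-115 − 0) = +0.01583
∂h/∂y = (25.68 − 24.44) / (100 − 0) = +0.01240
h(90, 50) = 24.44 + (+0.01583)·(90) + (+0.01240)·(50) = 24.44 +1.424 +0.620 = 26.484 m.

26.5 m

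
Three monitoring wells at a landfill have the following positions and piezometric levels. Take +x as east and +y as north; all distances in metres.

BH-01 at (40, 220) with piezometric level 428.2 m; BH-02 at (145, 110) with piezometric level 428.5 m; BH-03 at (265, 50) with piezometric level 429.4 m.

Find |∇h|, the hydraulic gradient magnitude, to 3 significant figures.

0.0145

Differences from BH-01: to BH-02 (Δx, Δy, Δh) = (105, -110, +0.3); to BH-03 = (225, -170, +1.2).
Determinant of the coordinate differences = 105·(-170) − 225·(-110) = 6900.
∂h/∂x = [(+0.3)·(-170) − (+1.2)·(-110)] / 6900 = +0.01174
∂h/∂y = [105·(+1.2) − 225·(+0.3)] / 6900 = +0.008478
|∇h| = √(0.01174² + 0.008478²) = 0.01448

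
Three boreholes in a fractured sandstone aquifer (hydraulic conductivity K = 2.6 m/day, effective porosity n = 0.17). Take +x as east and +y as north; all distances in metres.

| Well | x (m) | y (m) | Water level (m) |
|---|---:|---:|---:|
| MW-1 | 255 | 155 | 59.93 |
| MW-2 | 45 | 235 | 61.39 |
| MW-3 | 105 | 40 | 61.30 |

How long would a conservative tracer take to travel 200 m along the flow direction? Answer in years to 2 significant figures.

4.5 years

Taking MW-1 as reference: MW-2−MW-1 = (-210, 80, +1.46); MW-3−MW-1 = (-150, -115, +1.37).
Determinant of the coordinate differences = (-210)·(-115) − (-150)·80 = 36150.
∂h/∂x = [(+1.46)·(-115) − (+1.37)·80] / 36150 = -0.007676
∂h/∂y = [(-210)·(+1.37) − (-150)·(+1.46)] / 36150 = -0.001900
|∇h| = √(-0.007676² + -0.001900²) = 0.007908
Seepage velocity v = K·i/n = 2.6 × 0.007908 / 0.17 = 0.1209 m/day.
t = 200 / 0.1209 = 1654 days = 4.53 years.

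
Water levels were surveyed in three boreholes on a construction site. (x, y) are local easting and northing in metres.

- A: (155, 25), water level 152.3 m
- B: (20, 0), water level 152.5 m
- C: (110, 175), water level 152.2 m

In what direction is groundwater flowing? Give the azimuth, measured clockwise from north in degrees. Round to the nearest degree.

With h = a·x + b·y + c and A as origin, the differences give:
  (-135)·a + (-25)·b = +0.2
  (-45)·a + 150·b = -0.1
Eliminate b (×150 and ×(-25), subtract): -21375·a = 27.50 → a = ∂h/∂x = -0.001287
Back-substitute: b = ∂h/∂y = -0.001053.
Flow direction (−∇h) has components (+0.001287 E, +0.001053 N).
Azimuth = atan2(E, N) = atan2(+0.001287, +0.001053) = 50.7° ≈ 051°.

051°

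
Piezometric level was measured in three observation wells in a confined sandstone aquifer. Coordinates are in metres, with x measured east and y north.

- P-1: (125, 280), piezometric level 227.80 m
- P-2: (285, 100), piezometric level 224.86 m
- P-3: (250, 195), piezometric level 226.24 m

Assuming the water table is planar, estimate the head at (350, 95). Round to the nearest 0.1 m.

Taking P-1 as reference: P-2−P-1 = (160, -180, -2.94); P-3−P-1 = (125, -85, -1.56).
Solve a·Δx + b·Δy = Δh: det = 160·(-85) − 125·(-180) = 8900.
∂h/∂x = [(-2.94)·(-85) − (-1.56)·(-180)] / 8900 = -0.003472
∂h/∂y = [160·(-1.56) − 125·(-2.94)] / 8900 = +0.01325
h(350, 95) = 227.80 + (-0.003472)·(225) + (+0.01325)·(-185) = 227.80 -0.781 -2.451 = 224.568 m.

224.6 m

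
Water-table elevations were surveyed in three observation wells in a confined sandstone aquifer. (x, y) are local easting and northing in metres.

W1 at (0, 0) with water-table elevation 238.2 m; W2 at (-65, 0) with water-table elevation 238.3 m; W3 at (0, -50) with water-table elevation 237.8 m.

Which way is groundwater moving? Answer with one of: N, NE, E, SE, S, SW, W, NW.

∂h/∂x = (238.3 − 238.2) / (-65 − 0) = -0.001538
∂h/∂y = (237.8 − 238.2) / (-50 − 0) = +0.008000
Flow = −∇h = (+0.001538 east, -0.008000 north), which points south.

S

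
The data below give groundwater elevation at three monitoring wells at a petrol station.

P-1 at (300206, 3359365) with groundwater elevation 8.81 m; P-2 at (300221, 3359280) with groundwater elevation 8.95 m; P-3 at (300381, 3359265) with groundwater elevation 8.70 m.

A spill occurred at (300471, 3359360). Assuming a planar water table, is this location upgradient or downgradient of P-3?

downgradient

Differences from P-1: to P-2 (Δx, Δy, Δh) = (15, -85, +0.14); to P-3 = (175, -100, -0.11).
Determinant of the coordinate differences = 15·(-100) − 175·(-85) = 13375.
∂h/∂x = [(+0.14)·(-100) − (-0.11)·(-85)] / 13375 = -0.001746
∂h/∂y = [15·(-0.11) − 175·(+0.14)] / 13375 = -0.001955
Head at (300471, 3359360) = 8.81 + (-0.001746)·(265) + (-0.001955)·(-5) = 8.36 m.
That is lower than the 8.70 m at P-3, so the point is downgradient.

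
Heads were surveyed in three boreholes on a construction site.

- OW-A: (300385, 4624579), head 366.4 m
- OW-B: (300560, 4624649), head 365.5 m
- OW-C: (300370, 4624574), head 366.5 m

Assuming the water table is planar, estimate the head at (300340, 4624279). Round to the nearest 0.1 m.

With h = a·x + b·y + c and OW-A as origin, the differences give:
  175·a + 70·b = -0.9
  (-15)·a + (-5)·b = +0.1
Eliminate b (×(-5) and ×70, subtract): 175·a = -2.50 → a = ∂h/∂x = -0.01429
Back-substitute: b = ∂h/∂y = +0.02286.
h(300340, 4624279) = 366.4 + (-0.01429)·(-45) + (+0.02286)·(-300) = 366.4 +0.643 -6.857 = 360.186 m.

360.2 m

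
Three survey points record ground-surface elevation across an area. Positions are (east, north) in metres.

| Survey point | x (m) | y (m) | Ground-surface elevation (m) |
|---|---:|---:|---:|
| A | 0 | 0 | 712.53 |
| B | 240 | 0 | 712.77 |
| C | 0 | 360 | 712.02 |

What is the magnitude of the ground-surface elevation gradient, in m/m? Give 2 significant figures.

∂z/∂x = (712.77 − 712.53) / (240 − 0) = +0.001000
∂z/∂y = (712.02 − 712.53) / (360 − 0) = -0.001417
|∇f| = √(0.001000² + -0.001417²) = 0.001734 m/m

0.0017 m/m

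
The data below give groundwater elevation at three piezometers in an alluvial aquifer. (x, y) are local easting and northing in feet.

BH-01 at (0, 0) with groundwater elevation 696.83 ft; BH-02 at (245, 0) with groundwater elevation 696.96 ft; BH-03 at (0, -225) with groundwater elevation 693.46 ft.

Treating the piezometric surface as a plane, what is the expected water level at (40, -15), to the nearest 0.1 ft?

∂h/∂x = (696.96 − 696.83) / (245 − 0) = +0.0005306
∂h/∂y = (693.46 − 696.83) / (-225 − 0) = +0.01498
h(40, -15) = 696.83 + (+0.0005306)·(40) + (+0.01498)·(-15) = 696.83 +0.021 -0.225 = 696.627 ft.

696.6 ft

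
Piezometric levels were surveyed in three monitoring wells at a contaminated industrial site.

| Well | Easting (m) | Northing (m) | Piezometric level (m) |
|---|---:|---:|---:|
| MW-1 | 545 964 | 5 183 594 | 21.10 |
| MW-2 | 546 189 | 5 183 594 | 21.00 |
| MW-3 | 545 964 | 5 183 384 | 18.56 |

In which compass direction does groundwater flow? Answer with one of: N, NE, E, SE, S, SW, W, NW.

S

∂h/∂x = (21.00 − 21.10) / (546189 − 545964) = -0.0004444
∂h/∂y = (18.56 − 21.10) / (5183384 − 5183594) = +0.01210
Flow = −∇h = (+0.0004444 east, -0.01210 north), which points south.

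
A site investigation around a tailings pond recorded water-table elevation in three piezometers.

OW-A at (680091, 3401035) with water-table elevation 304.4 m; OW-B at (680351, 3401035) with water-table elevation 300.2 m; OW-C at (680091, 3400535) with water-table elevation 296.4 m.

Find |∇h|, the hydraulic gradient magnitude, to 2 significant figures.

∂h/∂x = (300.2 − 304.4) / (680351 − 680091) = -0.01615
∂h/∂y = (296.4 − 304.4) / (3400535 − 3401035) = +0.01600
|∇h| = √(-0.01615² + 0.01600²) = 0.02273

0.023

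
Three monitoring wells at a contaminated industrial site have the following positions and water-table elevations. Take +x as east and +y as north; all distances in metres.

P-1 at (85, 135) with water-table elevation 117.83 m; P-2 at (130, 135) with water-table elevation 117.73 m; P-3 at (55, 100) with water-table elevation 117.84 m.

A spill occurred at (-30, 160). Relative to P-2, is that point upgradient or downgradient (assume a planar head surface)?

upgradient

Differences from P-1: to P-2 (Δx, Δy, Δh) = (45, 0, -0.10); to P-3 = (-30, -35, +0.01).
Determinant of the coordinate differences = 45·(-35) − (-30)·0 = -1575.
∂h/∂x = [(-0.10)·(-35) − (+0.01)·0] / -1575 = -0.002222
∂h/∂y = [45·(+0.01) − (-30)·(-0.10)] / -1575 = +0.001619
Head at (-30, 160) = 117.83 + (-0.002222)·(-115) + (+0.001619)·(25) = 118.13 m.
That is higher than the 117.73 m at P-2, so the point is upgradient.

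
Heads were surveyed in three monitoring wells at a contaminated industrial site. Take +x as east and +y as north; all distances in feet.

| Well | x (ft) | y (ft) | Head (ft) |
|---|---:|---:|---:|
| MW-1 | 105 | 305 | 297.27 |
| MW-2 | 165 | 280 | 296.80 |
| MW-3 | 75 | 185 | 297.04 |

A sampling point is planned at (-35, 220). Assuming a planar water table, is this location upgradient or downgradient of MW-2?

Taking MW-1 as reference: MW-2−MW-1 = (60, -25, -0.47); MW-3−MW-1 = (-30, -120, -0.23).
Solve a·Δx + b·Δy = Δh: det = 60·(-120) − (-30)·(-25) = -7950.
∂h/∂x = [(-0.47)·(-120) − (-0.23)·(-25)] / -7950 = -0.006371
∂h/∂y = [60·(-0.23) − (-30)·(-0.47)] / -7950 = +0.003509
Head at (-35, 220) = 297.27 + (-0.006371)·(-140) + (+0.003509)·(-85) = 297.86 ft.
That is higher than the 296.80 ft at MW-2, so the point is upgradient.

upgradient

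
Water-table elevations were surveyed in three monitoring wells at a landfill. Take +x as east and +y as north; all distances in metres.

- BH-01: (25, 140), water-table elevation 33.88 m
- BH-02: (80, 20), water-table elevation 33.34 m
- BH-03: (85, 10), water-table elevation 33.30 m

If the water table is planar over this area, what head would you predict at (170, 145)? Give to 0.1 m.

35.7 m

With h = a·x + b·y + c and BH-01 as origin, the differences give:
  55·a + (-120)·b = -0.54
  60·a + (-130)·b = -0.58
Eliminate b (×(-130) and ×(-120), subtract): 50·a = 0.600 → a = ∂h/∂x = +0.01200
Back-substitute: b = ∂h/∂y = +0.010000.
h(170, 145) = 33.88 + (+0.01200)·(145) + (+0.010000)·(5) = 33.88 +1.740 +0.050 = 35.670 m.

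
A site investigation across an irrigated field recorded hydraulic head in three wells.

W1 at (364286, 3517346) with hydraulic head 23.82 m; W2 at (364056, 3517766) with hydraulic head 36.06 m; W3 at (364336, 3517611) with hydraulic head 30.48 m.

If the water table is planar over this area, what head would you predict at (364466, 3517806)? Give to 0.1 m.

Taking W1 as reference: W2−W1 = (-230, 420, +12.24); W3−W1 = (50, 265, +6.66).
Solve a·Δx + b·Δy = Δh: det = (-230)·265 − 50·420 = -81950.
∂h/∂x = [(+12.24)·265 − (+6.66)·420] / -81950 = -0.005447
∂h/∂y = [(-230)·(+6.66) − 50·(+12.24)] / -81950 = +0.02616
h(364466, 3517806) = 23.82 + (-0.005447)·(180) + (+0.02616)·(460) = 23.82 -0.981 +12.034 = 34.873 m.

34.9 m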